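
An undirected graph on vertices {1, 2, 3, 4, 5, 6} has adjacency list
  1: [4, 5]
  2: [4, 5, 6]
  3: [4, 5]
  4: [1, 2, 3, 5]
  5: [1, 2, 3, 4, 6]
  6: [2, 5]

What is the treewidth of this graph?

2

A width-2 tree decomposition is:
Bags: B1 = {3, 4, 5}  B2 = {1, 4, 5}  B3 = {2, 4, 5}  B4 = {2, 5, 6}
Tree: B1–B2, B1–B3, B3–B4
Each bag holds 3 vertices, so the decomposition has width 2, which upper-bounds the treewidth. Conversely, {1, 4, 5} is a clique of size 3, and the vertices of any clique must share a bag in every tree decomposition; so some bag has ≥ 3 vertices and tw(G) ≥ 2. The upper and lower bounds meet at 2, so that is the treewidth.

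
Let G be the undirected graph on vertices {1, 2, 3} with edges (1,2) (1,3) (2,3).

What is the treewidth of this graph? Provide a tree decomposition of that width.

Treewidth 2.
Bags: B1 = {1, 2, 3}
Tree: (single bag)

With just one bag of size 3, the width is 3 − 1 = 2, so tw(G) ≤ 2. On the other hand G contains the 3-clique {1, 2, 3}. A clique must lie in a single bag of any decomposition, so no decomposition can have width below 2. Combining the bounds, tw(G) = 2.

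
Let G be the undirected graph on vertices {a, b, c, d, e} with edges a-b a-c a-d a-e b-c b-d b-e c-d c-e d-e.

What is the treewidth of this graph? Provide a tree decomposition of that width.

With just one bag of size 5, the width is 5 − 1 = 4, so tw(G) ≤ 4. For the lower bound, the 5 vertices {a, b, c, d, e} are pairwise adjacent, and any tree decomposition puts a clique entirely inside one bag — forcing width ≥ 4. The upper and lower bounds meet at 4, so that is the treewidth.

Treewidth 4.
One optimal decomposition is:
Bags: B1 = {a, b, c, d, e}
Tree: (single bag)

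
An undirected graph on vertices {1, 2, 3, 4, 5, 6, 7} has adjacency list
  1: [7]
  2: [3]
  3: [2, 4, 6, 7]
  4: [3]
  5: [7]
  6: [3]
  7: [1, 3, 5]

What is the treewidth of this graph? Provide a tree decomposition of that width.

The largest bag has 2 vertices, giving width 1; this decomposition certifies tw(G) ≤ 1. G has an edge, so its treewidth is at least 1. The upper and lower bounds meet at 1, so that is the treewidth.

Treewidth 1.
Bags: B1 = {5, 7}  B2 = {3, 7}  B3 = {3, 6}  B4 = {2, 3}  B5 = {3, 4}  B6 = {1, 7}
Tree: B1–B2, B2–B3, B2–B4, B2–B5, B1–B6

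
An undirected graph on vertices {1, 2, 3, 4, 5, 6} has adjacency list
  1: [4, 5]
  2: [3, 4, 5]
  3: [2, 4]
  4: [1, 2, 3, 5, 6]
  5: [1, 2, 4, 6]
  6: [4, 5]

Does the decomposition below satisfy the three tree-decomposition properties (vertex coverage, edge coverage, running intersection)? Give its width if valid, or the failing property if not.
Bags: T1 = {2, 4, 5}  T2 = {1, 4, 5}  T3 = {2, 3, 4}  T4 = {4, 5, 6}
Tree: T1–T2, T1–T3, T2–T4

Yes; width 2.

Checking the three conditions: (i) the bags cover all of {1, 2, 3, 4, 5, 6}; (ii) for each edge, some bag contains both endpoints; (iii) the bags containing any fixed vertex form a subtree. All hold, so the decomposition is valid with width 3 − 1 = 2.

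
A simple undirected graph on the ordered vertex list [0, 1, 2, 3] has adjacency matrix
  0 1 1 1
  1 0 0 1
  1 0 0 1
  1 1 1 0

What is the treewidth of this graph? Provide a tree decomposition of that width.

Each bag holds 3 vertices, so the decomposition has width 2, which upper-bounds the treewidth. For the lower bound, the 3 vertices {0, 1, 3} are pairwise adjacent, and any tree decomposition puts a clique entirely inside one bag — forcing width ≥ 2. Therefore the treewidth is 2.

Treewidth 2.
Bags: B1 = {0, 2, 3}  B2 = {0, 1, 3}
Tree: B1–B2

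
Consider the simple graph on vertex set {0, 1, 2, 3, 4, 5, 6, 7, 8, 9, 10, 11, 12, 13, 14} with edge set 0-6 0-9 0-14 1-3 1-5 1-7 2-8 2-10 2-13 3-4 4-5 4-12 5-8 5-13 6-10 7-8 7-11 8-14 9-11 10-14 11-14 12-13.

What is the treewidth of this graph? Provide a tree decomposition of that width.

Every bag has size at most 4, so the width is 4 − 1 = 3 and tw(G) ≤ 3. For the lower bound: the 4 vertex sets {3,4,12}, {13}, {5}, {1,2,7,8} are disjoint, each induces a connected subgraph, and every pair is joined by at least one edge of G. Contracting each set to a single vertex therefore yields K_{4} as a minor, and since treewidth is minor-monotone, tw(G) ≥ tw(K_{4}) = 3. The upper and lower bounds meet at 3, so that is the treewidth.

Treewidth 3.
Bags: B1 = {3, 4, 12, 13}  B2 = {3, 4, 5, 13}  B3 = {1, 3, 5, 13}  B4 = {1, 2, 5, 13}  B5 = {1, 2, 5, 8}  B6 = {1, 2, 7, 8}  B7 = {2, 7, 8, 10}  B8 = {7, 8, 10, 14}  B9 = {7, 10, 11, 14}  B10 = {6, 10, 11, 14}  B11 = {0, 6, 11, 14}  B12 = {0, 6, 9, 11}
Tree: B1–B2, B2–B3, B3–B4, B4–B5, B5–B6, B6–B7, B7–B8, B8–B9, B9–B10, B10–B11, B11–B12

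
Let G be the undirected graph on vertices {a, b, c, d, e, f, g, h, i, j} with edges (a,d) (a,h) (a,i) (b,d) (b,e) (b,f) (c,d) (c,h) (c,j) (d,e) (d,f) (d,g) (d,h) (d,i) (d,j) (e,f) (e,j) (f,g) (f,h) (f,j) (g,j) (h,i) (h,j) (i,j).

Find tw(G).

3

A width-3 tree decomposition is:
Bags: B1 = {d, f, h, j}  B2 = {d, e, f, j}  B3 = {d, h, i, j}  B4 = {d, f, g, j}  B5 = {c, d, h, j}  B6 = {a, d, h, i}  B7 = {b, d, e, f}
Tree: B1–B2, B1–B3, B2–B4, B3–B5, B3–B6, B2–B7
Each bag holds 4 vertices, so the decomposition has width 3, which upper-bounds the treewidth. On the other hand G contains the 4-clique {c, d, h, j}. A clique must lie in a single bag of any decomposition, so no decomposition can have width below 3. The upper and lower bounds meet at 3, so that is the treewidth.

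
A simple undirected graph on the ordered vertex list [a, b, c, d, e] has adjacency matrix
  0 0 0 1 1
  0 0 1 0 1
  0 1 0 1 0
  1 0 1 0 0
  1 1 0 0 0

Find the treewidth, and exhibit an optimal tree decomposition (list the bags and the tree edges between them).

Each bag holds 3 vertices, so the decomposition has width 2, which upper-bounds the treewidth. The edges d–a–e–b–c–d form a cycle, so G is not a tree and its treewidth is at least 2. The upper and lower bounds meet at 2, so that is the treewidth.

Treewidth 2.
One such decomposition:
Bags: B1 = {a, d, e}  B2 = {b, d, e}  B3 = {b, c, d}
Tree: B1–B2, B2–B3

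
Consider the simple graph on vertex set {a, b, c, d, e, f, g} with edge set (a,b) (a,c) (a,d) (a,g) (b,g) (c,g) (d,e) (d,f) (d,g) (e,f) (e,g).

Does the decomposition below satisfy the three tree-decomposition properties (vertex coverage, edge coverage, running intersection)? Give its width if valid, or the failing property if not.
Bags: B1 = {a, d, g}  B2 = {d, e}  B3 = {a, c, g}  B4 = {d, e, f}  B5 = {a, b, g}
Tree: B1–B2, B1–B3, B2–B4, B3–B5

A tree decomposition must satisfy three properties: every vertex lies in some bag; for every edge, both endpoints lie together in some bag; and for every vertex, the bags containing it form a connected subtree. Here edge (g,e) lies in no bag, so the decomposition is invalid.

No — edge (g,e) lies in no bag.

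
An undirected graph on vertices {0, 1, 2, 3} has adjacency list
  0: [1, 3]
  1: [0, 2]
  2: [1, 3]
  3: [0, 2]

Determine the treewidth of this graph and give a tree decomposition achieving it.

The largest bag has 3 vertices, giving width 2; this decomposition certifies tw(G) ≤ 2. For the lower bound, G contains the cycle 1–2–3–0–1, so G is not a forest; only forests have treewidth ≤ 1, hence tw(G) ≥ 2. Combining the bounds, tw(G) = 2.

Treewidth 2.
Bags: B1 = {1, 2, 3}  B2 = {0, 1, 3}
Tree: B1–B2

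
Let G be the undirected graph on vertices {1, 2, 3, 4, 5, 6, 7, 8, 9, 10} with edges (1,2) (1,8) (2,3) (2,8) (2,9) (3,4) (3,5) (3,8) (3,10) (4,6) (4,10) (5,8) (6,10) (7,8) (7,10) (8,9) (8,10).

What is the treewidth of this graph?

A width-2 tree decomposition is:
Bags: B1 = {1, 2, 8}  B2 = {2, 8, 9}  B3 = {2, 3, 8}  B4 = {3, 8, 10}  B5 = {3, 4, 10}  B6 = {3, 5, 8}  B7 = {7, 8, 10}  B8 = {4, 6, 10}
Tree: B1–B2, B2–B3, B3–B4, B4–B5, B3–B6, B4–B7, B5–B8
Every bag has size at most 3, so the width is 3 − 1 = 2 and tw(G) ≤ 2. On the other hand G contains the 3-clique {1, 2, 8}. A clique must lie in a single bag of any decomposition, so no decomposition can have width below 2. Hence tw(G) = 2 exactly.

2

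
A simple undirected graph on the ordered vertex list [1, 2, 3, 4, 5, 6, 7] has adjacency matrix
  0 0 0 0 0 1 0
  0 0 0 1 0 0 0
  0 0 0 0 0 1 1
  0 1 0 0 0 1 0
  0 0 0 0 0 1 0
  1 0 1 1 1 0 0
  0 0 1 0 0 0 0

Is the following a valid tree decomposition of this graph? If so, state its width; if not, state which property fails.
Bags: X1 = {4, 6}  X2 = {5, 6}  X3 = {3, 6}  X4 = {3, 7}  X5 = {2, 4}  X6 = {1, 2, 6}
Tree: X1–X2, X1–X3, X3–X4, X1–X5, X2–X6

No — bags containing vertex 2 are not connected in the tree.

A tree decomposition must satisfy three properties: every vertex lies in some bag; for every edge, both endpoints lie together in some bag; and for every vertex, the bags containing it form a connected subtree. Here bags containing vertex 2 are not connected in the tree, so the decomposition is invalid.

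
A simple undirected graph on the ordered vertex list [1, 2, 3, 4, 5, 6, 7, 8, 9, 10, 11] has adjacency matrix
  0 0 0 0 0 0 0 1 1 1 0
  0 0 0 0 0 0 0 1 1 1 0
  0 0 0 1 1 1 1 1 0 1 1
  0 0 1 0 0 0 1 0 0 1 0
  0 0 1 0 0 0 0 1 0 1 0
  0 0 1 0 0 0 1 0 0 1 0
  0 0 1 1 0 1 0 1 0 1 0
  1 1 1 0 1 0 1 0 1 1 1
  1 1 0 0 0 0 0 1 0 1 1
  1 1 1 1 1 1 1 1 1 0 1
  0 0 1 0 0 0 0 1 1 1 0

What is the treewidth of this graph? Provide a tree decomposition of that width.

Every bag has size at most 4, so the width is 4 − 1 = 3 and tw(G) ≤ 3. Conversely, {1, 8, 9, 10} is a clique of size 4, and the vertices of any clique must share a bag in every tree decomposition; so some bag has ≥ 4 vertices and tw(G) ≥ 3. Hence tw(G) = 3 exactly.

Treewidth 3.
One optimal decomposition is:
Bags: B1 = {3, 8, 10, 11}  B2 = {3, 7, 8, 10}  B3 = {8, 9, 10, 11}  B4 = {3, 6, 7, 10}  B5 = {1, 8, 9, 10}  B6 = {2, 8, 9, 10}  B7 = {3, 4, 7, 10}  B8 = {3, 5, 8, 10}
Tree: B1–B2, B1–B3, B2–B4, B3–B5, B3–B6, B4–B7, B1–B8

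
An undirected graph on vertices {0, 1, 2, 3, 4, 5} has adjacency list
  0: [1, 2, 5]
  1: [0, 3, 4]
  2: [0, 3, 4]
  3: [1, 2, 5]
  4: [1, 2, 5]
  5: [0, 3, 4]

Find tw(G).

A width-3 tree decomposition is:
Bags: B1 = {0, 2, 3, 4}  B2 = {0, 1, 3, 4}  B3 = {0, 3, 4, 5}
Tree: B1–B2, B2–B3
Every bag has size at most 4, so the width is 4 − 1 = 3 and tw(G) ≤ 3. For the lower bound: the 4 vertex sets {2,3}, {0,1}, {4}, {5} are disjoint, each induces a connected subgraph, and every pair is joined by at least one edge of G. Contracting each set to a single vertex therefore yields K_{4} as a minor, and since treewidth is minor-monotone, tw(G) ≥ tw(K_{4}) = 3. The upper and lower bounds meet at 3, so that is the treewidth.

3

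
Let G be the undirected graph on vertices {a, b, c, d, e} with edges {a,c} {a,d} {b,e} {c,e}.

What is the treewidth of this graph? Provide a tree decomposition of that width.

Treewidth 1.
Bags: B1 = {b, e}  B2 = {c, e}  B3 = {a, c}  B4 = {a, d}
Tree: B1–B2, B2–B3, B3–B4

Every bag has size at most 2, so the width is 2 − 1 = 1 and tw(G) ≤ 1. Since G has at least one edge (e.g. b–e), it is not an edgeless graph, so tw(G) ≥ 1. Combining the bounds, tw(G) = 1.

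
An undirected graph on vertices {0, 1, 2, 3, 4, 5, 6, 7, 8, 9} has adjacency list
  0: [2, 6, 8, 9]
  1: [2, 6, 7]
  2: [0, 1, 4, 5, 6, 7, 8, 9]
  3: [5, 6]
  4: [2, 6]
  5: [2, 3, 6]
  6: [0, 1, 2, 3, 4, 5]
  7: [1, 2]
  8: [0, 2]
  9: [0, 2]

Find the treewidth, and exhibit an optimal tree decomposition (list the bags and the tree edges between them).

Each bag holds 3 vertices, so the decomposition has width 2, which upper-bounds the treewidth. Conversely, {0, 2, 8} is a clique of size 3, and the vertices of any clique must share a bag in every tree decomposition; so some bag has ≥ 3 vertices and tw(G) ≥ 2. Combining the bounds, tw(G) = 2.

Treewidth 2.
One optimal decomposition is:
Bags: B1 = {2, 5, 6}  B2 = {1, 2, 6}  B3 = {1, 2, 7}  B4 = {3, 5, 6}  B5 = {0, 2, 6}  B6 = {2, 4, 6}  B7 = {0, 2, 9}  B8 = {0, 2, 8}
Tree: B1–B2, B2–B3, B1–B4, B1–B5, B1–B6, B5–B7, B5–B8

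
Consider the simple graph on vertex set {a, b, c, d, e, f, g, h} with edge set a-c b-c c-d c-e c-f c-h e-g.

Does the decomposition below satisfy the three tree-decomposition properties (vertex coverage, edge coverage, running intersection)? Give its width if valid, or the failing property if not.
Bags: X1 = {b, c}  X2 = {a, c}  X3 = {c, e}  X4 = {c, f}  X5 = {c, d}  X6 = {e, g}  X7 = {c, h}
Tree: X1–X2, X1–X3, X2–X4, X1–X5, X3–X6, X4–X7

Yes; width 1.

Vertex coverage: the bags together contain {a, b, c, d, e, f, g, h}, the full vertex set. Edge coverage: each edge of G has both endpoints in at least one bag. Running intersection: for every vertex, the bags containing it form a connected subtree. All three properties hold, so this is a valid tree decomposition of width max|bag| − 1 = 1, and hence tw(G) ≤ 1.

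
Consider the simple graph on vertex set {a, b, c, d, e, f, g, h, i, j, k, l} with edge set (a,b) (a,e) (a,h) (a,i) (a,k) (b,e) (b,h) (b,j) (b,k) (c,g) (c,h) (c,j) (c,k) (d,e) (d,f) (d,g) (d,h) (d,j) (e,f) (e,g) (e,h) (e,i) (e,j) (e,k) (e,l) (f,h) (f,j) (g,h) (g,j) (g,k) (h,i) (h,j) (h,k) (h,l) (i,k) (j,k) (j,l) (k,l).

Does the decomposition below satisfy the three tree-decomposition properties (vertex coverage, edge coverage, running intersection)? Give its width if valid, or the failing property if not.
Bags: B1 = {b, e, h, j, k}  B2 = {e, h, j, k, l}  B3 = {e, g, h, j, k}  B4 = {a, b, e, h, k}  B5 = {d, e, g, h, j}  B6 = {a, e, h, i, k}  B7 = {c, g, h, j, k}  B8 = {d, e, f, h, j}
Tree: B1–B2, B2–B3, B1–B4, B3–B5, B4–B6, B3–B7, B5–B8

Yes; width 4.

Checking the three conditions: (i) the bags cover all of {a, b, c, d, e, f, g, h, i, j, k, l}; (ii) for each edge, some bag contains both endpoints; (iii) the bags containing any fixed vertex form a subtree. All hold, so the decomposition is valid with width 5 − 1 = 4.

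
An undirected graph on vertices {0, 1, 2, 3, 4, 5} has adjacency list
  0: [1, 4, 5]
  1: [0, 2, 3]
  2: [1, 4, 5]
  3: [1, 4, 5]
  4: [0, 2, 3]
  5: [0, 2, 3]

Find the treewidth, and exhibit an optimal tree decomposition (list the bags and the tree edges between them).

Each bag holds 4 vertices, so the decomposition has width 3, which upper-bounds the treewidth. For the lower bound: the 4 vertex sets {0,1}, {2,4}, {5}, {3} are disjoint, each induces a connected subgraph, and every pair is joined by at least one edge of G. Contracting each set to a single vertex therefore yields K_{4} as a minor, and since treewidth is minor-monotone, tw(G) ≥ tw(K_{4}) = 3. Hence tw(G) = 3 exactly.

Treewidth 3.
Bags: B1 = {0, 1, 4, 5}  B2 = {1, 2, 4, 5}  B3 = {1, 3, 4, 5}
Tree: B1–B2, B2–B3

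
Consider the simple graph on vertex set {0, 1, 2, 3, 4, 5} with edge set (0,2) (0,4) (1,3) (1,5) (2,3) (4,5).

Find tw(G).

2

A width-2 tree decomposition is:
Bags: B1 = {0, 2, 3}  B2 = {0, 1, 3}  B3 = {0, 1, 5}  B4 = {0, 4, 5}
Tree: B1–B2, B2–B3, B3–B4
Each bag holds 3 vertices, so the decomposition has width 2, which upper-bounds the treewidth. For the lower bound, G contains the cycle 0–2–3–1–5–4–0, so G is not a forest; only forests have treewidth ≤ 1, hence tw(G) ≥ 2. Therefore the treewidth is 2.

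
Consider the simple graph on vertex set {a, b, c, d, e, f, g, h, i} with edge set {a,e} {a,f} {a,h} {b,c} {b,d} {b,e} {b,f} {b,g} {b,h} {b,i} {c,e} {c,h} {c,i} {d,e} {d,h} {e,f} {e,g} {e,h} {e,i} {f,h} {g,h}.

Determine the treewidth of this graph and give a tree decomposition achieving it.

Treewidth 3.
One optimal decomposition is:
Bags: B1 = {b, c, e, h}  B2 = {b, d, e, h}  B3 = {b, c, e, i}  B4 = {b, e, g, h}  B5 = {b, e, f, h}  B6 = {a, e, f, h}
Tree: B1–B2, B1–B3, B2–B4, B1–B5, B5–B6

Each bag holds 4 vertices, so the decomposition has width 3, which upper-bounds the treewidth. On the other hand G contains the 4-clique {a, e, f, h}. A clique must lie in a single bag of any decomposition, so no decomposition can have width below 3. Combining the bounds, tw(G) = 3.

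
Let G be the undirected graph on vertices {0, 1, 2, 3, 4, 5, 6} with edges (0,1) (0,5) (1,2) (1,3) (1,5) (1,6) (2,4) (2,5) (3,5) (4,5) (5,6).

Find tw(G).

A width-2 tree decomposition is:
Bags: B1 = {1, 3, 5}  B2 = {1, 2, 5}  B3 = {1, 5, 6}  B4 = {0, 1, 5}  B5 = {2, 4, 5}
Tree: B1–B2, B2–B3, B2–B4, B2–B5
Each bag holds 3 vertices, so the decomposition has width 2, which upper-bounds the treewidth. On the other hand G contains the 3-clique {0, 1, 5}. A clique must lie in a single bag of any decomposition, so no decomposition can have width below 2. The upper and lower bounds meet at 2, so that is the treewidth.

2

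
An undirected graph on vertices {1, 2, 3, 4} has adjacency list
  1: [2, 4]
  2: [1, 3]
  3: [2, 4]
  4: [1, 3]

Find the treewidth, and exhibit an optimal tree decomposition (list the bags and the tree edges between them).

Treewidth 2.
Bags: B1 = {2, 3, 4}  B2 = {1, 2, 4}
Tree: B1–B2

Each bag holds 3 vertices, so the decomposition has width 2, which upper-bounds the treewidth. Since 2–3–4–1–2 is a cycle in G, G is not acyclic. Forests are exactly the graphs of treewidth ≤ 1, so tw(G) ≥ 2. Combining the bounds, tw(G) = 2.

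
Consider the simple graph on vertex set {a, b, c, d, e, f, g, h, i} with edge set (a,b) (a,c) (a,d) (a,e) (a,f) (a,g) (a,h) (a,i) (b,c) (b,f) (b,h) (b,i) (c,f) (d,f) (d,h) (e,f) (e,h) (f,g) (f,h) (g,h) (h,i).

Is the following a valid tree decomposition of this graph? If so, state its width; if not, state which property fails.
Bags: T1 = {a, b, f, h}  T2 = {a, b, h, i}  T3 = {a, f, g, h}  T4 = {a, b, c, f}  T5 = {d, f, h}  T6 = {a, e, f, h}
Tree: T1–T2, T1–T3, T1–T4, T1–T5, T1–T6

No — edge (a,d) lies in no bag.

A tree decomposition must satisfy three properties: every vertex lies in some bag; for every edge, both endpoints lie together in some bag; and for every vertex, the bags containing it form a connected subtree. Here edge (a,d) lies in no bag, so the decomposition is invalid.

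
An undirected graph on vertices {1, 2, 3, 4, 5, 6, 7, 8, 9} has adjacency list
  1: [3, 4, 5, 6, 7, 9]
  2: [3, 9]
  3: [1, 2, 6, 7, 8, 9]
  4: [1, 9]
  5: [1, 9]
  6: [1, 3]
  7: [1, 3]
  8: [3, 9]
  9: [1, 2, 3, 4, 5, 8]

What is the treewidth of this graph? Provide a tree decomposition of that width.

Each bag holds 3 vertices, so the decomposition has width 2, which upper-bounds the treewidth. Conversely, {3, 8, 9} is a clique of size 3, and the vertices of any clique must share a bag in every tree decomposition; so some bag has ≥ 3 vertices and tw(G) ≥ 2. Therefore the treewidth is 2.

Treewidth 2.
One optimal decomposition is:
Bags: B1 = {1, 3, 9}  B2 = {2, 3, 9}  B3 = {1, 3, 7}  B4 = {1, 4, 9}  B5 = {1, 3, 6}  B6 = {1, 5, 9}  B7 = {3, 8, 9}
Tree: B1–B2, B1–B3, B1–B4, B1–B5, B1–B6, B1–B7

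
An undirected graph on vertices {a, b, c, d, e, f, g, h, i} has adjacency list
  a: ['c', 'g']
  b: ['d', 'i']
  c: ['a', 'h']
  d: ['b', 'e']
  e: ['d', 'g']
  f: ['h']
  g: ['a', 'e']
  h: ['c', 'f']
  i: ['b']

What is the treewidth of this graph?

1

A width-1 tree decomposition is:
Bags: B1 = {b, i}  B2 = {b, d}  B3 = {d, e}  B4 = {e, g}  B5 = {a, g}  B6 = {a, c}  B7 = {c, h}  B8 = {f, h}
Tree: B1–B2, B2–B3, B3–B4, B4–B5, B5–B6, B6–B7, B7–B8
Each bag holds 2 vertices, so the decomposition has width 1, which upper-bounds the treewidth. Since G has at least one edge (e.g. i–b), it is not an edgeless graph, so tw(G) ≥ 1. Combining the bounds, tw(G) = 1.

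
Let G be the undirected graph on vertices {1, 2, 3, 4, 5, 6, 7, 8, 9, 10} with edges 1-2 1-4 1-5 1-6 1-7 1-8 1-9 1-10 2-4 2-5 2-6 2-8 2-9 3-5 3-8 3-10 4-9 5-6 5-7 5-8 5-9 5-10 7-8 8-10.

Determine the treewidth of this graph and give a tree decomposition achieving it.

The largest bag has 4 vertices, giving width 3; this decomposition certifies tw(G) ≤ 3. Conversely, {1, 2, 4, 9} is a clique of size 4, and the vertices of any clique must share a bag in every tree decomposition; so some bag has ≥ 4 vertices and tw(G) ≥ 3. Combining the bounds, tw(G) = 3.

Treewidth 3.
Bags: B1 = {1, 2, 5, 8}  B2 = {1, 2, 5, 9}  B3 = {1, 2, 5, 6}  B4 = {1, 5, 7, 8}  B5 = {1, 2, 4, 9}  B6 = {1, 5, 8, 10}  B7 = {3, 5, 8, 10}
Tree: B1–B2, B2–B3, B1–B4, B2–B5, B4–B6, B6–B7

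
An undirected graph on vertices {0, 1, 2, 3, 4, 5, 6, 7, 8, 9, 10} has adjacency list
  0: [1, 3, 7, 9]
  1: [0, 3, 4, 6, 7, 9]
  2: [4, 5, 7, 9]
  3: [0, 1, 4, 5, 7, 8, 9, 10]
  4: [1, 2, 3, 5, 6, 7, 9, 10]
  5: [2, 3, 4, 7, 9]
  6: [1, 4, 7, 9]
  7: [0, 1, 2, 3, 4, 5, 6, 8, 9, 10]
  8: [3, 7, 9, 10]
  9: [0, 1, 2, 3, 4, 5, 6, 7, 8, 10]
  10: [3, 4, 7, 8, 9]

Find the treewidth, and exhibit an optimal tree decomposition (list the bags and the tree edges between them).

Treewidth 4.
One optimal decomposition is:
Bags: B1 = {1, 3, 4, 7, 9}  B2 = {3, 4, 5, 7, 9}  B3 = {3, 4, 7, 9, 10}  B4 = {1, 4, 6, 7, 9}  B5 = {3, 7, 8, 9, 10}  B6 = {2, 4, 5, 7, 9}  B7 = {0, 1, 3, 7, 9}
Tree: B1–B2, B1–B3, B1–B4, B3–B5, B2–B6, B1–B7

Each bag holds 5 vertices, so the decomposition has width 4, which upper-bounds the treewidth. For the lower bound, the 5 vertices {2, 4, 5, 7, 9} are pairwise adjacent, and any tree decomposition puts a clique entirely inside one bag — forcing width ≥ 4. Therefore the treewidth is 4.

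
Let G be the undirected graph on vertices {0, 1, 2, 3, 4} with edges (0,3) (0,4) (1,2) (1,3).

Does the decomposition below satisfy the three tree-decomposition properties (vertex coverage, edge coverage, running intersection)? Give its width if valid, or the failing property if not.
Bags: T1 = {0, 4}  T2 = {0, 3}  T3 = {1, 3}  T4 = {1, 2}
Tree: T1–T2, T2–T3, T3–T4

Vertex coverage: the bags together contain {0, 1, 2, 3, 4}, the full vertex set. Edge coverage: each edge of G has both endpoints in at least one bag. Running intersection: for every vertex, the bags containing it form a connected subtree. All three properties hold, so this is a valid tree decomposition of width max|bag| − 1 = 1, and hence tw(G) ≤ 1.

Yes; width 1.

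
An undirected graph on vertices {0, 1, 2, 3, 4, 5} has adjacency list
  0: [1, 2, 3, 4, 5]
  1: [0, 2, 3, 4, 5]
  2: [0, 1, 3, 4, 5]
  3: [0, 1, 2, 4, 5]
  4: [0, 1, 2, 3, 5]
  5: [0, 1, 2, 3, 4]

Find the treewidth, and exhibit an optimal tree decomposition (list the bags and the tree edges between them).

Treewidth 5.
One such decomposition:
Bags: B1 = {0, 1, 2, 3, 4, 5}
Tree: (single bag)

With just one bag of size 6, the width is 6 − 1 = 5, so tw(G) ≤ 5. On the other hand G contains the 6-clique {0, 1, 2, 3, 4, 5}. A clique must lie in a single bag of any decomposition, so no decomposition can have width below 5. The upper and lower bounds meet at 5, so that is the treewidth.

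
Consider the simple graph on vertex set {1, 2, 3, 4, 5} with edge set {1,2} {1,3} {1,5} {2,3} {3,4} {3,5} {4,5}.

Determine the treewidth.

2

A width-2 tree decomposition is:
Bags: B1 = {1, 3, 5}  B2 = {1, 2, 3}  B3 = {3, 4, 5}
Tree: B1–B2, B1–B3
The largest bag has 3 vertices, giving width 2; this decomposition certifies tw(G) ≤ 2. Conversely, {1, 2, 3} is a clique of size 3, and the vertices of any clique must share a bag in every tree decomposition; so some bag has ≥ 3 vertices and tw(G) ≥ 2. Therefore the treewidth is 2.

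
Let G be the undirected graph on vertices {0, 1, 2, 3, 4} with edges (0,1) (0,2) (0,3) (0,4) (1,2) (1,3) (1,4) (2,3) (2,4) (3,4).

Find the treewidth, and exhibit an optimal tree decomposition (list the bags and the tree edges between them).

A single bag containing all 5 vertices is trivially a valid decomposition of width 4. For the lower bound, the 5 vertices {0, 1, 2, 3, 4} are pairwise adjacent, and any tree decomposition puts a clique entirely inside one bag — forcing width ≥ 4. Therefore the treewidth is 4.

Treewidth 4.
One such decomposition:
Bags: B1 = {0, 1, 2, 3, 4}
Tree: (single bag)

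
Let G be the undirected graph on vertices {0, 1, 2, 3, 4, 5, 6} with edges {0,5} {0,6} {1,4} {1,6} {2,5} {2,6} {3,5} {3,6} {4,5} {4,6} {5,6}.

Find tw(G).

2

A width-2 tree decomposition is:
Bags: B1 = {4, 5, 6}  B2 = {0, 5, 6}  B3 = {1, 4, 6}  B4 = {3, 5, 6}  B5 = {2, 5, 6}
Tree: B1–B2, B1–B3, B2–B4, B4–B5
Every bag has size at most 3, so the width is 3 − 1 = 2 and tw(G) ≤ 2. Conversely, {1, 4, 6} is a clique of size 3, and the vertices of any clique must share a bag in every tree decomposition; so some bag has ≥ 3 vertices and tw(G) ≥ 2. The upper and lower bounds meet at 2, so that is the treewidth.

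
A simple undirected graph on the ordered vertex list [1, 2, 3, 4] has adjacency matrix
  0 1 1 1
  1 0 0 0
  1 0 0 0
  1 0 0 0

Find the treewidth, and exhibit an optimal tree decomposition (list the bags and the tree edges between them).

Every bag has size at most 2, so the width is 2 − 1 = 1 and tw(G) ≤ 1. G has an edge, so its treewidth is at least 1. The upper and lower bounds meet at 1, so that is the treewidth.

Treewidth 1.
Bags: B1 = {1, 4}  B2 = {1, 2}  B3 = {1, 3}
Tree: B1–B2, B2–B3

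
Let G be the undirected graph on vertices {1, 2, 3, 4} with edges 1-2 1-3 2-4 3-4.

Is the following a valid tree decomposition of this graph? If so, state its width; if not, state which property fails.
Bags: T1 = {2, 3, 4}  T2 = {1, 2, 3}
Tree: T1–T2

Yes; width 2.

Vertex coverage: the bags together contain {1, 2, 3, 4}, the full vertex set. Edge coverage: each edge of G has both endpoints in at least one bag. Running intersection: for every vertex, the bags containing it form a connected subtree. All three properties hold, so this is a valid tree decomposition of width max|bag| − 1 = 2, and hence tw(G) ≤ 2.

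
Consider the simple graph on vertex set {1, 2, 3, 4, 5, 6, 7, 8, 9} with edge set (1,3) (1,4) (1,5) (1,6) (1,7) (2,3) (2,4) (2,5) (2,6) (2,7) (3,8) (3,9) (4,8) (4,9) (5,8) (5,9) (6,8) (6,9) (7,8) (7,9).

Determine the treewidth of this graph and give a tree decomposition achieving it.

Each bag holds 5 vertices, so the decomposition has width 4, which upper-bounds the treewidth. For the lower bound: the 5 vertex sets {1,7}, {2,4}, {6,9}, {8}, {3} are disjoint, each induces a connected subgraph, and every pair is joined by at least one edge of G. Contracting each set to a single vertex therefore yields K_{5} as a minor, and since treewidth is minor-monotone, tw(G) ≥ tw(K_{5}) = 4. Hence tw(G) = 4 exactly.

Treewidth 4.
Bags: B1 = {1, 2, 7, 8, 9}  B2 = {1, 2, 4, 8, 9}  B3 = {1, 2, 6, 8, 9}  B4 = {1, 2, 3, 8, 9}  B5 = {1, 2, 5, 8, 9}
Tree: B1–B2, B2–B3, B3–B4, B4–B5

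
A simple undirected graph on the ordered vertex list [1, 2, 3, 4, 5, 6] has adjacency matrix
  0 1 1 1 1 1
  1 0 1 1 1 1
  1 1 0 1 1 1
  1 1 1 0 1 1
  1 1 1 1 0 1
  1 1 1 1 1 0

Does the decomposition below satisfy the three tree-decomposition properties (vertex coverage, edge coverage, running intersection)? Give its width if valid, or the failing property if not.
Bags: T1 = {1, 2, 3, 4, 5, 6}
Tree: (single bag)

Every vertex of G appears in some bag (union = {1, 2, 3, 4, 5, 6}); every edge is covered by a bag; and for each vertex v the set of bags containing v is connected in the bag tree. The decomposition is therefore valid. The largest bag has 6 vertices, so the width is 5.

Yes; width 5.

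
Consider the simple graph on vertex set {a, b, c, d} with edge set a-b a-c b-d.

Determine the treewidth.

1

A width-1 tree decomposition is:
Bags: B1 = {b, d}  B2 = {a, b}  B3 = {a, c}
Tree: B1–B2, B2–B3
The largest bag has 2 vertices, giving width 1; this decomposition certifies tw(G) ≤ 1. Since G has at least one edge (e.g. d–b), it is not an edgeless graph, so tw(G) ≥ 1. The upper and lower bounds meet at 1, so that is the treewidth.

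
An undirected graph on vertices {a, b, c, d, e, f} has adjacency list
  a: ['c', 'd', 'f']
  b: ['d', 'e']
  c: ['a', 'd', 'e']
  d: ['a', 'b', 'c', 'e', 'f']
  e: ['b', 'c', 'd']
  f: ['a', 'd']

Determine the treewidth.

2

A width-2 tree decomposition is:
Bags: B1 = {a, c, d}  B2 = {c, d, e}  B3 = {a, d, f}  B4 = {b, d, e}
Tree: B1–B2, B1–B3, B2–B4
Each bag holds 3 vertices, so the decomposition has width 2, which upper-bounds the treewidth. Conversely, {c, d, e} is a clique of size 3, and the vertices of any clique must share a bag in every tree decomposition; so some bag has ≥ 3 vertices and tw(G) ≥ 2. Combining the bounds, tw(G) = 2.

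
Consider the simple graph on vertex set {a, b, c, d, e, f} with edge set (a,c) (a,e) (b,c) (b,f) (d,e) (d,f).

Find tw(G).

A width-2 tree decomposition is:
Bags: B1 = {a, b, c}  B2 = {a, b, f}  B3 = {a, d, f}  B4 = {a, d, e}
Tree: B1–B2, B2–B3, B3–B4
Each bag holds 3 vertices, so the decomposition has width 2, which upper-bounds the treewidth. Since a–c–b–f–d–e–a is a cycle in G, G is not acyclic. Forests are exactly the graphs of treewidth ≤ 1, so tw(G) ≥ 2. The upper and lower bounds meet at 2, so that is the treewidth.

2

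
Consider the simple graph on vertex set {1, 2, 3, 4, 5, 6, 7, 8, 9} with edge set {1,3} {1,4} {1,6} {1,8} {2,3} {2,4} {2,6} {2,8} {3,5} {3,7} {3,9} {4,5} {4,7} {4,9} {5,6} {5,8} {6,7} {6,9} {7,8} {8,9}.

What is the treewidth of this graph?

4

A width-4 tree decomposition is:
Bags: B1 = {1, 3, 4, 6, 8}  B2 = {3, 4, 5, 6, 8}  B3 = {2, 3, 4, 6, 8}  B4 = {3, 4, 6, 7, 8}  B5 = {3, 4, 6, 8, 9}
Tree: B1–B2, B2–B3, B3–B4, B4–B5
The largest bag has 5 vertices, giving width 4; this decomposition certifies tw(G) ≤ 4. For the lower bound: the 5 vertex sets {1,6}, {3,5}, {2,8}, {4}, {7} are disjoint, each induces a connected subgraph, and every pair is joined by at least one edge of G. Contracting each set to a single vertex therefore yields K_{5} as a minor, and since treewidth is minor-monotone, tw(G) ≥ tw(K_{5}) = 4. Therefore the treewidth is 4.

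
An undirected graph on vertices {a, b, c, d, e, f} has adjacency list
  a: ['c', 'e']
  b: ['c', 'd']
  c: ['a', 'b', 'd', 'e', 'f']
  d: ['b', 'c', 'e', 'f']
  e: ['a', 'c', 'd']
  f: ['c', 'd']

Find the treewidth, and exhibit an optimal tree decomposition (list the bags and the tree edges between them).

Every bag has size at most 3, so the width is 3 − 1 = 2 and tw(G) ≤ 2. For the lower bound, the 3 vertices {c, d, e} are pairwise adjacent, and any tree decomposition puts a clique entirely inside one bag — forcing width ≥ 2. Hence tw(G) = 2 exactly.

Treewidth 2.
One optimal decomposition is:
Bags: B1 = {c, d, e}  B2 = {a, c, e}  B3 = {b, c, d}  B4 = {c, d, f}
Tree: B1–B2, B1–B3, B1–B4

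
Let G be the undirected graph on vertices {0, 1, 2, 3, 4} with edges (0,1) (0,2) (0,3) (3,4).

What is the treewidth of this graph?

1

A width-1 tree decomposition is:
Bags: B1 = {0, 2}  B2 = {0, 3}  B3 = {0, 1}  B4 = {3, 4}
Tree: B1–B2, B1–B3, B2–B4
The largest bag has 2 vertices, giving width 1; this decomposition certifies tw(G) ≤ 1. Any graph with an edge has treewidth ≥ 1, and G has the edge 0–2. Hence tw(G) = 1 exactly.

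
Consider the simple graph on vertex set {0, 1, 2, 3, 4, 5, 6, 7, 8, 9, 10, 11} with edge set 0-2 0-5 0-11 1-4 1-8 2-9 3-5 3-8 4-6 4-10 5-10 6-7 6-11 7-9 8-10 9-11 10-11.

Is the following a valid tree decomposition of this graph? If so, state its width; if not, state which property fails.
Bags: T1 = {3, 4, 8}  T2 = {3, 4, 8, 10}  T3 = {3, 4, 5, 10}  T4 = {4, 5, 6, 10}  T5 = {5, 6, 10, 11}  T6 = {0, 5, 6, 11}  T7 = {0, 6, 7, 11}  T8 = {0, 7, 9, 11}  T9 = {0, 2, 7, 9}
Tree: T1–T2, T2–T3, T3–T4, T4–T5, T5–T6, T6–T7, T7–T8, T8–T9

No — vertex 1 appears in no bag.

A tree decomposition must satisfy three properties: every vertex lies in some bag; for every edge, both endpoints lie together in some bag; and for every vertex, the bags containing it form a connected subtree. Here vertex 1 appears in no bag, so the decomposition is invalid.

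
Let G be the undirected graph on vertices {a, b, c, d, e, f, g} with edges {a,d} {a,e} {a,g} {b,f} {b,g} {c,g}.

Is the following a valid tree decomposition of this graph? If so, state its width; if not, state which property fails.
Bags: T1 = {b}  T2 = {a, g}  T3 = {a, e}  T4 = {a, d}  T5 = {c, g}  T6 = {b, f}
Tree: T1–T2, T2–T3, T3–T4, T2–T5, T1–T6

No — edge (g,b) lies in no bag.

A tree decomposition must satisfy three properties: every vertex lies in some bag; for every edge, both endpoints lie together in some bag; and for every vertex, the bags containing it form a connected subtree. Here edge (g,b) lies in no bag, so the decomposition is invalid.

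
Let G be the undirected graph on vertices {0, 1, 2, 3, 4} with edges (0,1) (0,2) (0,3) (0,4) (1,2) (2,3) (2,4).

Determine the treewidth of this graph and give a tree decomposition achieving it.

Every bag has size at most 3, so the width is 3 − 1 = 2 and tw(G) ≤ 2. For the lower bound, the 3 vertices {0, 1, 2} are pairwise adjacent, and any tree decomposition puts a clique entirely inside one bag — forcing width ≥ 2. Hence tw(G) = 2 exactly.

Treewidth 2.
One optimal decomposition is:
Bags: B1 = {0, 1, 2}  B2 = {0, 2, 3}  B3 = {0, 2, 4}
Tree: B1–B2, B2–B3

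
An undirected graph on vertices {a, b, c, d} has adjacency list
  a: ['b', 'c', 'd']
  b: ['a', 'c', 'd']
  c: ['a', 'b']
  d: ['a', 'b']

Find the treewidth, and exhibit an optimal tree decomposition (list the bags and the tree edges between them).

Treewidth 2.
One such decomposition:
Bags: B1 = {a, b, c}  B2 = {a, b, d}
Tree: B1–B2

Each bag holds 3 vertices, so the decomposition has width 2, which upper-bounds the treewidth. On the other hand G contains the 3-clique {a, b, d}. A clique must lie in a single bag of any decomposition, so no decomposition can have width below 2. The upper and lower bounds meet at 2, so that is the treewidth.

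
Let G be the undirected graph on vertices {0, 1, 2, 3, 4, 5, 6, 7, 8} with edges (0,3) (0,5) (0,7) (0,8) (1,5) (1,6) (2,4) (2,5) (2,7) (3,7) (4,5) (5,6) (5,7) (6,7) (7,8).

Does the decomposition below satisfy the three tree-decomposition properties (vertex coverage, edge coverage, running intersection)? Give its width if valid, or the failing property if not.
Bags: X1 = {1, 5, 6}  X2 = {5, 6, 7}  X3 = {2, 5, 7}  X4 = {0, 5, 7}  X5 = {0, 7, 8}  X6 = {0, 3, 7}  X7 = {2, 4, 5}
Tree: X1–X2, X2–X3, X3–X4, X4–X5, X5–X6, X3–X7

Yes; width 2.

Every vertex of G appears in some bag (union = {0, 1, 2, 3, 4, 5, 6, 7, 8}); every edge is covered by a bag; and for each vertex v the set of bags containing v is connected in the bag tree. The decomposition is therefore valid. The largest bag has 3 vertices, so the width is 2.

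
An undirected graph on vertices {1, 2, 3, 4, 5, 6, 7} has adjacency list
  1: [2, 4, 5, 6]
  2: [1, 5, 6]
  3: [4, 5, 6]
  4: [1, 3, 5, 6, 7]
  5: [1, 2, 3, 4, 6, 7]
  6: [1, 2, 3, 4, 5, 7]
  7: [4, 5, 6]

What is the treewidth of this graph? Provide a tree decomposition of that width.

Treewidth 3.
One such decomposition:
Bags: B1 = {1, 4, 5, 6}  B2 = {4, 5, 6, 7}  B3 = {3, 4, 5, 6}  B4 = {1, 2, 5, 6}
Tree: B1–B2, B1–B3, B1–B4

Every bag has size at most 4, so the width is 4 − 1 = 3 and tw(G) ≤ 3. Conversely, {1, 2, 5, 6} is a clique of size 4, and the vertices of any clique must share a bag in every tree decomposition; so some bag has ≥ 4 vertices and tw(G) ≥ 3. Hence tw(G) = 3 exactly.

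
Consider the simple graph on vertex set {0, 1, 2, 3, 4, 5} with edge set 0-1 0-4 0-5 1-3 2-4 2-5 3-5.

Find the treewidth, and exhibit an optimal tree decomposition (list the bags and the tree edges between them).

Treewidth 2.
Bags: B1 = {1, 3, 5}  B2 = {0, 1, 5}  B3 = {0, 2, 5}  B4 = {0, 2, 4}
Tree: B1–B2, B2–B3, B3–B4

Every bag has size at most 3, so the width is 3 − 1 = 2 and tw(G) ≤ 2. Since 3–1–0–5–3 is a cycle in G, G is not acyclic. Forests are exactly the graphs of treewidth ≤ 1, so tw(G) ≥ 2. The upper and lower bounds meet at 2, so that is the treewidth.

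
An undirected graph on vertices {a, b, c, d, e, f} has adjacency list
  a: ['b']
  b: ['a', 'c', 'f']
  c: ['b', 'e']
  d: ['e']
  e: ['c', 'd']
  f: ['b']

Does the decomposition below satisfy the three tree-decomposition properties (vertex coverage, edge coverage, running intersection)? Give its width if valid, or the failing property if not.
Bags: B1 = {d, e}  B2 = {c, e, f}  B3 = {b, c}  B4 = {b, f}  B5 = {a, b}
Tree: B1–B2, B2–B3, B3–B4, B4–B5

No — bags containing vertex f are not connected in the tree.

A tree decomposition must satisfy three properties: every vertex lies in some bag; for every edge, both endpoints lie together in some bag; and for every vertex, the bags containing it form a connected subtree. Here bags containing vertex f are not connected in the tree, so the decomposition is invalid.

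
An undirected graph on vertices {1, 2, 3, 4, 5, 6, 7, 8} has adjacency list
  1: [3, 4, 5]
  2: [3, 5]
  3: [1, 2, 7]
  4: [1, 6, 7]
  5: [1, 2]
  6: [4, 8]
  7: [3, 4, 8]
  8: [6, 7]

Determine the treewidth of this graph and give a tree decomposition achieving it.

The largest bag has 3 vertices, giving width 2; this decomposition certifies tw(G) ≤ 2. The edges 8–6–4–7–8 form a cycle, so G is not a tree and its treewidth is at least 2. Combining the bounds, tw(G) = 2.

Treewidth 2.
One such decomposition:
Bags: B1 = {6, 7, 8}  B2 = {4, 6, 7}  B3 = {3, 4, 7}  B4 = {1, 3, 4}  B5 = {1, 2, 3}  B6 = {1, 2, 5}
Tree: B1–B2, B2–B3, B3–B4, B4–B5, B5–B6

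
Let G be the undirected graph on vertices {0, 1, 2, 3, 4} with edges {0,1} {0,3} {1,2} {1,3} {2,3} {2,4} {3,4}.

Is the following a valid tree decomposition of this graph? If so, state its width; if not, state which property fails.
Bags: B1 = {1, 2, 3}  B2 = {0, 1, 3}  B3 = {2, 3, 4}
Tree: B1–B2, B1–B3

Yes; width 2.

Checking the three conditions: (i) the bags cover all of {0, 1, 2, 3, 4}; (ii) for each edge, some bag contains both endpoints; (iii) the bags containing any fixed vertex form a subtree. All hold, so the decomposition is valid with width 3 − 1 = 2.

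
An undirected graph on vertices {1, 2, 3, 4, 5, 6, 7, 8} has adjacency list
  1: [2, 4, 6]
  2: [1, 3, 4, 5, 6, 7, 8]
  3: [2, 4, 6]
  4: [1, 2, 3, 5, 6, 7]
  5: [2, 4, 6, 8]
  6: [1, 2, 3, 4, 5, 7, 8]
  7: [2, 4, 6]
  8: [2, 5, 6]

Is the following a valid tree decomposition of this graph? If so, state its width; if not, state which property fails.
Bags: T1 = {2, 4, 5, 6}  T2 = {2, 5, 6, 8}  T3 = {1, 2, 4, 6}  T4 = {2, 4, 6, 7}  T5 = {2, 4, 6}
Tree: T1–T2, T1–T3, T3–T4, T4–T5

A tree decomposition must satisfy three properties: every vertex lies in some bag; for every edge, both endpoints lie together in some bag; and for every vertex, the bags containing it form a connected subtree. Here vertex 3 appears in no bag, so the decomposition is invalid.

No — vertex 3 appears in no bag.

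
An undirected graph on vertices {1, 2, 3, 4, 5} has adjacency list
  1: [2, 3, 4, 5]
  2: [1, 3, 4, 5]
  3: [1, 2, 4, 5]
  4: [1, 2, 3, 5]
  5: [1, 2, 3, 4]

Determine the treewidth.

A width-4 tree decomposition is:
Bags: B1 = {1, 2, 3, 4, 5}
Tree: (single bag)
With just one bag of size 5, the width is 5 − 1 = 4, so tw(G) ≤ 4. Conversely, {1, 2, 3, 4, 5} is a clique of size 5, and the vertices of any clique must share a bag in every tree decomposition; so some bag has ≥ 5 vertices and tw(G) ≥ 4. Hence tw(G) = 4 exactly.

4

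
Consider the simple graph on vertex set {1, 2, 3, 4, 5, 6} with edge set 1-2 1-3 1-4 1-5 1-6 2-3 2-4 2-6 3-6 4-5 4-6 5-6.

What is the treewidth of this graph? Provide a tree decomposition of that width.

Treewidth 3.
One such decomposition:
Bags: B1 = {1, 2, 4, 6}  B2 = {1, 4, 5, 6}  B3 = {1, 2, 3, 6}
Tree: B1–B2, B1–B3

The largest bag has 4 vertices, giving width 3; this decomposition certifies tw(G) ≤ 3. For the lower bound, the 4 vertices {1, 2, 3, 6} are pairwise adjacent, and any tree decomposition puts a clique entirely inside one bag — forcing width ≥ 3. The upper and lower bounds meet at 3, so that is the treewidth.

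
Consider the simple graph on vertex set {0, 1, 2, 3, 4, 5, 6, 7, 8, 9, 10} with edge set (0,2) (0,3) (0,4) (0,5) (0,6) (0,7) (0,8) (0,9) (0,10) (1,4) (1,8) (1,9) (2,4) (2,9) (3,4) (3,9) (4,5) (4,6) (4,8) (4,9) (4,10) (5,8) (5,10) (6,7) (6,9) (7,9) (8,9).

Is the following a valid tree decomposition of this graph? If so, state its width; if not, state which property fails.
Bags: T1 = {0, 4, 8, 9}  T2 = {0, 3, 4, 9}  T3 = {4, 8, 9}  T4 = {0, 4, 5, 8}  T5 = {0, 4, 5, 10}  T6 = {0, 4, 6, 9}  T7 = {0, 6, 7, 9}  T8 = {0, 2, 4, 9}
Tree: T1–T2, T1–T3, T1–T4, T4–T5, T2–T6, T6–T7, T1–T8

No — vertex 1 appears in no bag.

A tree decomposition must satisfy three properties: every vertex lies in some bag; for every edge, both endpoints lie together in some bag; and for every vertex, the bags containing it form a connected subtree. Here vertex 1 appears in no bag, so the decomposition is invalid.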